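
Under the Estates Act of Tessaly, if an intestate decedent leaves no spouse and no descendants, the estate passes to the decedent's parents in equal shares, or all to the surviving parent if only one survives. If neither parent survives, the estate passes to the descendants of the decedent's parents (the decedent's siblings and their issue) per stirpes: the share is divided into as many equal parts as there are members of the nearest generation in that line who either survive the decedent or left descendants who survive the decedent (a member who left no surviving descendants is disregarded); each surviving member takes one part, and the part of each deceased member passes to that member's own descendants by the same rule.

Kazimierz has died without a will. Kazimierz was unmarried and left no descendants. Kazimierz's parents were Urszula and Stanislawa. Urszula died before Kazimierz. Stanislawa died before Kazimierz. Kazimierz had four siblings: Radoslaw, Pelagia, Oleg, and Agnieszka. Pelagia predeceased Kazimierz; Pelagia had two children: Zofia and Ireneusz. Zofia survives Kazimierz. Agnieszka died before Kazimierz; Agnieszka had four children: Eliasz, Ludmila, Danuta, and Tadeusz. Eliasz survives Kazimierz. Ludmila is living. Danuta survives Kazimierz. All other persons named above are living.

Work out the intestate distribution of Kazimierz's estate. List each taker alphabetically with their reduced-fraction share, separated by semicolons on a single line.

Neither parent survives and there are no descendants, so the estate passes to Kazimierz's siblings and their issue per stirpes.
The estate is divided into 4 equal shares of 1/4 among Radoslaw, Pelagia, Oleg, Agnieszka.
Radoslaw is living and takes 1/4.
Pelagia predeceased; the 1/4 allotted to Pelagia's branch passes to Pelagia's issue by representation.
The 1/4 is divided into 2 equal shares of 1/8 among Zofia, Ireneusz.
Zofia is living and takes 1/8.
Ireneusz is living and takes 1/8.
Oleg is living and takes 1/4.
Agnieszka predeceased; the 1/4 allotted to Agnieszka's branch passes to Agnieszka's issue by representation.
The 1/4 is divided into 4 equal shares of 1/16 among Eliasz, Ludmila, Danuta, Tadeusz.
Eliasz is living and takes 1/16.
Ludmila is living and takes 1/16.
Danuta is living and takes 1/16.
Tadeusz is living and takes 1/16.

Danuta 1/16; Eliasz 1/16; Ireneusz 1/8; Ludmila 1/16; Oleg 1/4; Radoslaw 1/4; Tadeusz 1/16; Zofia 1/8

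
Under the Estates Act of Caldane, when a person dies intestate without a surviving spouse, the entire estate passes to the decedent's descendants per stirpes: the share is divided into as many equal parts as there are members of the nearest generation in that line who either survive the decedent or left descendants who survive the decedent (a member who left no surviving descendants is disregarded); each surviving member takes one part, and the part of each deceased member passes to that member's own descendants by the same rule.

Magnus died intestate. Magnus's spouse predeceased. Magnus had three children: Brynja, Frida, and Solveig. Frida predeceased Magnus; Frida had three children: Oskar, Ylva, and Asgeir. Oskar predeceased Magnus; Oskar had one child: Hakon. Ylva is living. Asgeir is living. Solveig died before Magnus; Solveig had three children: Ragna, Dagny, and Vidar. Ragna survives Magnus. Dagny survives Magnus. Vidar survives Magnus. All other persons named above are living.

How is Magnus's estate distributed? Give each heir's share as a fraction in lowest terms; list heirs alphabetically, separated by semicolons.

There is no surviving spouse, so the entire estate passes to Magnus's descendants per stirpes.
The estate is divided into 3 equal shares of 1/3 among Brynja, Frida, Solveig.
Brynja is living and takes 1/3.
Frida predeceased; the 1/3 allotted to Frida's branch passes to Frida's issue by representation.
The 1/3 is divided into 3 equal shares of 1/9 among Oskar, Ylva, Asgeir.
Oskar predeceased; the 1/9 allotted to Oskar's branch passes to Oskar's issue by representation.
Hakon is the sole taker at this level and receives the full 1/9.
Ylva is living and takes 1/9.
Asgeir is living and takes 1/9.
Solveig predeceased; the 1/3 allotted to Solveig's branch passes to Solveig's issue by representation.
The 1/3 is divided into 3 equal shares of 1/9 among Ragna, Dagny, Vidar.
Ragna is living and takes 1/9.
Dagny is living and takes 1/9.
Vidar is living and takes 1/9.

Asgeir 1/9; Brynja 1/3; Dagny 1/9; Hakon 1/9; Ragna 1/9; Vidar 1/9; Ylva 1/9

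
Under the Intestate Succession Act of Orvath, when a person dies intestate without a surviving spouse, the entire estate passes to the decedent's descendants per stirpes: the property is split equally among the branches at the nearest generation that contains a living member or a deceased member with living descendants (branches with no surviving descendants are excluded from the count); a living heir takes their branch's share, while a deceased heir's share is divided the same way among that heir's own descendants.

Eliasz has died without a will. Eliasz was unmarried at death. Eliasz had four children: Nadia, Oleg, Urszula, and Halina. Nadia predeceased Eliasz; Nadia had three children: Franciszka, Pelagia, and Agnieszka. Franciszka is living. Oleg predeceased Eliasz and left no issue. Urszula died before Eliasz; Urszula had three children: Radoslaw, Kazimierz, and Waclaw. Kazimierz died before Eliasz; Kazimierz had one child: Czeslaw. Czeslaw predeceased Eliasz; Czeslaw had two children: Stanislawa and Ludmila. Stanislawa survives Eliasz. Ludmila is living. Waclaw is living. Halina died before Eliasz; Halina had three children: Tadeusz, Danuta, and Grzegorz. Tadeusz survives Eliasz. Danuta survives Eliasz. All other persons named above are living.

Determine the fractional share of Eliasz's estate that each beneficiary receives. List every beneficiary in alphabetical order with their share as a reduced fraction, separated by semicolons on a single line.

There is no surviving spouse, so the entire estate passes to Eliasz's descendants per stirpes.
Oleg left no surviving issue, so that branch lapses and is disregarded.
The estate is divided into 3 equal shares of 1/3 among Nadia, Urszula, Halina.
Nadia predeceased; the 1/3 allotted to Nadia's branch passes to Nadia's issue by representation.
The 1/3 is divided into 3 equal shares of 1/9 among Franciszka, Pelagia, Agnieszka.
Franciszka is living and takes 1/9.
Pelagia is living and takes 1/9.
Agnieszka is living and takes 1/9.
Urszula predeceased; the 1/3 allotted to Urszula's branch passes to Urszula's issue by representation.
The 1/3 is divided into 3 equal shares of 1/9 among Radoslaw, Kazimierz, Waclaw.
Radoslaw is living and takes 1/9.
Kazimierz predeceased; the 1/9 allotted to Kazimierz's branch passes to Kazimierz's issue by representation.
Czeslaw's line is the sole branch at this level, so the full 1/9 passes to Czeslaw's issue by representation.
The 1/9 is divided into 2 equal shares of 1/18 among Stanislawa, Ludmila.
Stanislawa is living and takes 1/18.
Ludmila is living and takes 1/18.
Waclaw is living and takes 1/9.
Halina predeceased; the 1/3 allotted to Halina's branch passes to Halina's issue by representation.
The 1/3 is divided into 3 equal shares of 1/9 among Tadeusz, Danuta, Grzegorz.
Tadeusz is living and takes 1/9.
Danuta is living and takes 1/9.
Grzegorz is living and takes 1/9.

Agnieszka 1/9; Danuta 1/9; Franciszka 1/9; Grzegorz 1/9; Ludmila 1/18; Pelagia 1/9; Radoslaw 1/9; Stanislawa 1/18; Tadeusz 1/9; Waclaw 1/9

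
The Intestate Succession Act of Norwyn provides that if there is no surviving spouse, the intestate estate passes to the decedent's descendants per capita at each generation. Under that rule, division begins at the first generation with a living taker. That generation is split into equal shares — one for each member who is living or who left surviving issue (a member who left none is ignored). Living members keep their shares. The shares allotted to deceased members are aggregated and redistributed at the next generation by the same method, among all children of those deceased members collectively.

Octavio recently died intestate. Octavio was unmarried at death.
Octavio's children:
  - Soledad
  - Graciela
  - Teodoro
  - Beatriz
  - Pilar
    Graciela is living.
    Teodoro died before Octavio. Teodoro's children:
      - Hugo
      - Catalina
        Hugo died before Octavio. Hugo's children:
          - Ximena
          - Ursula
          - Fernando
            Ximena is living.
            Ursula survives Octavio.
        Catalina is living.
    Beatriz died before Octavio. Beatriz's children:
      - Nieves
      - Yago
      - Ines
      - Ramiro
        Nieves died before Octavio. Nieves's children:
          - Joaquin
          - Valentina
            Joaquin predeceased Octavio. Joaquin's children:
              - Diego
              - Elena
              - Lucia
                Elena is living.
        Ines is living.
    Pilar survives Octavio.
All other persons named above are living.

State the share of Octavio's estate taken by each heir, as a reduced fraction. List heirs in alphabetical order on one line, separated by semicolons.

There is no surviving spouse, so the entire estate passes to Octavio's descendants per capita at each generation.
At generation 1 (Soledad, Graciela, Teodoro, Beatriz, Pilar) there are 5 shares of (1)/5 = 1/5 each.
Living: Soledad, Graciela, and Pilar — each takes 1/5.
Deceased: Teodoro and Beatriz. Their combined 2/5 is pooled and carried to generation 2.
At generation 2 (Hugo, Catalina, Nieves, Yago, Ines, Ramiro) there are 6 shares of (2/5)/6 = 1/15 each.
Living: Catalina, Yago, Ines, and Ramiro — each takes 1/15.
Deceased: Hugo and Nieves. Their combined 2/15 is pooled and carried to generation 3.
At generation 3 (Ximena, Ursula, Fernando, Joaquin, Valentina) there are 5 shares of (2/15)/5 = 2/75 each.
Living: Ximena, Ursula, Fernando, and Valentina — each takes 2/75.
Deceased: Joaquin. That 2/75 share is carried to generation 4.
At generation 4 (Diego, Elena, Lucia) there are 3 shares of (2/75)/3 = 2/225 each.
Living: Diego, Elena, and Lucia — each takes 2/225.

Catalina 1/15; Diego 2/225; Elena 2/225; Fernando 2/75; Graciela 1/5; Ines 1/15; Lucia 2/225; Pilar 1/5; Ramiro 1/15; Soledad 1/5; Ursula 2/75; Valentina 2/75; Ximena 2/75; Yago 1/15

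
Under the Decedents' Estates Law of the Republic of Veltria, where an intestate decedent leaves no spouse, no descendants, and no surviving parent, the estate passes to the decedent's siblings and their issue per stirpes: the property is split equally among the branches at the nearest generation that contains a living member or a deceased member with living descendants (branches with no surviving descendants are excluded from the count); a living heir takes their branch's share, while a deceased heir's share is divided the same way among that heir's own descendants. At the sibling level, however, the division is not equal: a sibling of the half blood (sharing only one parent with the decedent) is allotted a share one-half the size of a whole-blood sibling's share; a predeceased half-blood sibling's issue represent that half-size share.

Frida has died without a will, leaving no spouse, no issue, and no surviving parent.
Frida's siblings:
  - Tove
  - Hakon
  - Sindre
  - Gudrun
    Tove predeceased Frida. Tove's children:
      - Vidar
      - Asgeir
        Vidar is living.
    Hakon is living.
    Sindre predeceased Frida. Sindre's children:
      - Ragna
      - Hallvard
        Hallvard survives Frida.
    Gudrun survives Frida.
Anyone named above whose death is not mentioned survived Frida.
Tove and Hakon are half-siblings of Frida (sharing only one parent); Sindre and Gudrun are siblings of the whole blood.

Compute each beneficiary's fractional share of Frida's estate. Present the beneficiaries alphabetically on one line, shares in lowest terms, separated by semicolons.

Asgeir 1/12; Gudrun 1/3; Hakon 1/6; Hallvard 1/6; Ragna 1/6; Vidar 1/12

No spouse, descendants, or parent survives, so the estate passes to Frida's siblings per stirpes.
Half-blood siblings count for one-half the weight of whole-blood siblings at the initial division.
Dividing 1 in proportion to weights (total weight 3): Tove (weight 1/2) → 1/6; Hakon (weight 1/2) → 1/6; Sindre (weight 1) → 1/3; Gudrun (weight 1) → 1/3.
Tove predeceased; the 1/6 allotted to Tove's branch passes to Tove's issue by representation.
The 1/6 is divided into 2 equal shares of 1/12 among Vidar, Asgeir.
Vidar is living and takes 1/12.
Asgeir is living and takes 1/12.
Hakon is living and takes 1/6.
Sindre predeceased; the 1/3 allotted to Sindre's branch passes to Sindre's issue by representation.
The 1/3 is divided into 2 equal shares of 1/6 among Ragna, Hallvard.
Ragna is living and takes 1/6.
Hallvard is living and takes 1/6.
Gudrun is living and takes 1/3.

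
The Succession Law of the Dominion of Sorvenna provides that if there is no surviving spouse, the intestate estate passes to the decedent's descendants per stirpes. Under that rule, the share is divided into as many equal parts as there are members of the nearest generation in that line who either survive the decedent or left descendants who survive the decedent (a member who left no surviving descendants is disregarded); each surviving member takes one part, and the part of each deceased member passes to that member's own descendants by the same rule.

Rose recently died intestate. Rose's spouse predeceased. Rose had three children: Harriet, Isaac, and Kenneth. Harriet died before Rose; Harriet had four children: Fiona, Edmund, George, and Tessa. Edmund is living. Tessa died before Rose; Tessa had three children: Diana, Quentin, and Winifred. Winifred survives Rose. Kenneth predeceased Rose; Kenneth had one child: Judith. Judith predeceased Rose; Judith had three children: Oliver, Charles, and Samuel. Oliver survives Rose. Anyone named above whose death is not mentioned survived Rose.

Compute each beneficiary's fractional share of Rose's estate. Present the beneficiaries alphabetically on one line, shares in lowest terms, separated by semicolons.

There is no surviving spouse, so the entire estate passes to Rose's descendants per stirpes.
The estate is divided into 3 equal shares of 1/3 among Harriet, Isaac, Kenneth.
Harriet predeceased; the 1/3 allotted to Harriet's branch passes to Harriet's issue by representation.
The 1/3 is divided into 4 equal shares of 1/12 among Fiona, Edmund, George, Tessa.
Fiona is living and takes 1/12.
Edmund is living and takes 1/12.
George is living and takes 1/12.
Tessa predeceased; the 1/12 allotted to Tessa's branch passes to Tessa's issue by representation.
The 1/12 is divided into 3 equal shares of 1/36 among Diana, Quentin, Winifred.
Diana is living and takes 1/36.
Quentin is living and takes 1/36.
Winifred is living and takes 1/36.
Isaac is living and takes 1/3.
Kenneth predeceased; the 1/3 allotted to Kenneth's branch passes to Kenneth's issue by representation.
Judith's line is the sole branch at this level, so the full 1/3 passes to Judith's issue by representation.
The 1/3 is divided into 3 equal shares of 1/9 among Oliver, Charles, Samuel.
Oliver is living and takes 1/9.
Charles is living and takes 1/9.
Samuel is living and takes 1/9.

Charles 1/9; Diana 1/36; Edmund 1/12; Fiona 1/12; George 1/12; Isaac 1/3; Oliver 1/9; Quentin 1/36; Samuel 1/9; Winifred 1/36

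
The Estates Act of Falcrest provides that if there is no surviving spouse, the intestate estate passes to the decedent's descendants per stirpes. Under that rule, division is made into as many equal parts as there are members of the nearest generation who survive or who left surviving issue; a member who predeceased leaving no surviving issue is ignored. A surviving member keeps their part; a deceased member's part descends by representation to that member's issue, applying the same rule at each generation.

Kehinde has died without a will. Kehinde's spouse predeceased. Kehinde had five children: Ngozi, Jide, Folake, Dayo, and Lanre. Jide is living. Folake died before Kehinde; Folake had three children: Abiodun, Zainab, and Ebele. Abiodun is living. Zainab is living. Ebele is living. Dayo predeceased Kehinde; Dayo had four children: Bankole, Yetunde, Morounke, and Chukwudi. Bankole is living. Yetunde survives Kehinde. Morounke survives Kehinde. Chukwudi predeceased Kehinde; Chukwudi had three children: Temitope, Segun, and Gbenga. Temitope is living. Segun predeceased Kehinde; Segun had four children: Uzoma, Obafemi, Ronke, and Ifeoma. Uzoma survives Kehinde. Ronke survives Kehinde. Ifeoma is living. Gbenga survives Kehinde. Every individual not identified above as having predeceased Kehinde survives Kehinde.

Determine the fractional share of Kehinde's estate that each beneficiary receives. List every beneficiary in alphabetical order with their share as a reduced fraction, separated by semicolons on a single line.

Abiodun 1/15; Bankole 1/20; Ebele 1/15; Gbenga 1/60; Ifeoma 1/240; Jide 1/5; Lanre 1/5; Morounke 1/20; Ngozi 1/5; Obafemi 1/240; Ronke 1/240; Temitope 1/60; Uzoma 1/240; Yetunde 1/20; Zainab 1/15

There is no surviving spouse, so the entire estate passes to Kehinde's descendants per stirpes.
The estate is divided into 5 equal shares of 1/5 among Ngozi, Jide, Folake, Dayo, Lanre.
Ngozi is living and takes 1/5.
Jide is living and takes 1/5.
Folake predeceased; the 1/5 allotted to Folake's branch passes to Folake's issue by representation.
The 1/5 is divided into 3 equal shares of 1/15 among Abiodun, Zainab, Ebele.
Abiodun is living and takes 1/15.
Zainab is living and takes 1/15.
Ebele is living and takes 1/15.
Dayo predeceased; the 1/5 allotted to Dayo's branch passes to Dayo's issue by representation.
The 1/5 is divided into 4 equal shares of 1/20 among Bankole, Yetunde, Morounke, Chukwudi.
Bankole is living and takes 1/20.
Yetunde is living and takes 1/20.
Morounke is living and takes 1/20.
Chukwudi predeceased; the 1/20 allotted to Chukwudi's branch passes to Chukwudi's issue by representation.
The 1/20 is divided into 3 equal shares of 1/60 among Temitope, Segun, Gbenga.
Temitope is living and takes 1/60.
Segun predeceased; the 1/60 allotted to Segun's branch passes to Segun's issue by representation.
The 1/60 is divided into 4 equal shares of 1/240 among Uzoma, Obafemi, Ronke, Ifeoma.
Uzoma is living and takes 1/240.
Obafemi is living and takes 1/240.
Ronke is living and takes 1/240.
Ifeoma is living and takes 1/240.
Gbenga is living and takes 1/60.
Lanre is living and takes 1/5.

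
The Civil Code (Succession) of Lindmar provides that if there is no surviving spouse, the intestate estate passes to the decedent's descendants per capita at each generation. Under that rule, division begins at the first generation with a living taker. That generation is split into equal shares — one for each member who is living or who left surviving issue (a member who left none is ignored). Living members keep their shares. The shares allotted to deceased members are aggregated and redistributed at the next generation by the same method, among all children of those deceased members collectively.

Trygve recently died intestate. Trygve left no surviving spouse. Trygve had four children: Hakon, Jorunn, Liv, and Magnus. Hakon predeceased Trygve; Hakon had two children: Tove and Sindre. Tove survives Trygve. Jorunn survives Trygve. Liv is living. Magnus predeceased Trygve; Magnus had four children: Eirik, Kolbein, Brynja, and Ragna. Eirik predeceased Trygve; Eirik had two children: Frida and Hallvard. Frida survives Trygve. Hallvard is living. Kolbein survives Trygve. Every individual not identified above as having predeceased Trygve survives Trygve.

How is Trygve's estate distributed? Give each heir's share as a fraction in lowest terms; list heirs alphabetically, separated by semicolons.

Brynja 1/12; Frida 1/24; Hallvard 1/24; Jorunn 1/4; Kolbein 1/12; Liv 1/4; Ragna 1/12; Sindre 1/12; Tove 1/12

There is no surviving spouse, so the entire estate passes to Trygve's descendants per capita at each generation.
At generation 1 (Hakon, Jorunn, Liv, Magnus) there are 4 shares of (1)/4 = 1/4 each.
Living: Jorunn and Liv — each takes 1/4.
Deceased: Hakon and Magnus. Their combined 1/2 is pooled and carried to generation 2.
At generation 2 (Tove, Sindre, Eirik, Kolbein, Brynja, Ragna) there are 6 shares of (1/2)/6 = 1/12 each.
Living: Tove, Sindre, Kolbein, Brynja, and Ragna — each takes 1/12.
Deceased: Eirik. That 1/12 share is carried to generation 3.
At generation 3 (Frida, Hallvard) there are 2 shares of (1/12)/2 = 1/24 each.
Living: Frida and Hallvard — each takes 1/24.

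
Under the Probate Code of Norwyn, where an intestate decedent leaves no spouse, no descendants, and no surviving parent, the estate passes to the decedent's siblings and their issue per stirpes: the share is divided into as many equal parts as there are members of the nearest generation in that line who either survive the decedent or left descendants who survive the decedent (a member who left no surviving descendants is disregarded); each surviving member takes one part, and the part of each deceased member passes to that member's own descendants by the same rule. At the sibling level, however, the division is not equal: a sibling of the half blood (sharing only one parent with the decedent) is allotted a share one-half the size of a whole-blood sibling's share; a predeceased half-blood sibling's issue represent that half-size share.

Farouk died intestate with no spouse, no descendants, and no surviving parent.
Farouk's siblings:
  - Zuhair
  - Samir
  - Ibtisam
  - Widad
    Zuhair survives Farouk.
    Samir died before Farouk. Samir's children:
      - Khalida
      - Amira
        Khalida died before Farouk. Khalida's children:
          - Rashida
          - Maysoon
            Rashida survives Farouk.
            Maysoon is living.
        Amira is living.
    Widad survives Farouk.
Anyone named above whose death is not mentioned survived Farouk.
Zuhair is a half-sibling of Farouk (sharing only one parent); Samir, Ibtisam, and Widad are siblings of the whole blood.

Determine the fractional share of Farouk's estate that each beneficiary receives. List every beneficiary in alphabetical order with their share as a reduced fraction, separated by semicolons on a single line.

Amira 1/7; Ibtisam 2/7; Maysoon 1/14; Rashida 1/14; Widad 2/7; Zuhair 1/7

No spouse, descendants, or parent survives, so the estate passes to Farouk's siblings per stirpes.
Half-blood siblings count for one-half the weight of whole-blood siblings at the initial division.
Dividing 1 in proportion to weights (total weight 7/2): Zuhair (weight 1/2) → 1/7; Samir (weight 1) → 2/7; Ibtisam (weight 1) → 2/7; Widad (weight 1) → 2/7.
Zuhair is living and takes 1/7.
Samir predeceased; the 2/7 allotted to Samir's branch passes to Samir's issue by representation.
The 2/7 is divided into 2 equal shares of 1/7 among Khalida, Amira.
Khalida predeceased; the 1/7 allotted to Khalida's branch passes to Khalida's issue by representation.
The 1/7 is divided into 2 equal shares of 1/14 among Rashida, Maysoon.
Rashida is living and takes 1/14.
Maysoon is living and takes 1/14.
Amira is living and takes 1/7.
Ibtisam is living and takes 2/7.
Widad is living and takes 2/7.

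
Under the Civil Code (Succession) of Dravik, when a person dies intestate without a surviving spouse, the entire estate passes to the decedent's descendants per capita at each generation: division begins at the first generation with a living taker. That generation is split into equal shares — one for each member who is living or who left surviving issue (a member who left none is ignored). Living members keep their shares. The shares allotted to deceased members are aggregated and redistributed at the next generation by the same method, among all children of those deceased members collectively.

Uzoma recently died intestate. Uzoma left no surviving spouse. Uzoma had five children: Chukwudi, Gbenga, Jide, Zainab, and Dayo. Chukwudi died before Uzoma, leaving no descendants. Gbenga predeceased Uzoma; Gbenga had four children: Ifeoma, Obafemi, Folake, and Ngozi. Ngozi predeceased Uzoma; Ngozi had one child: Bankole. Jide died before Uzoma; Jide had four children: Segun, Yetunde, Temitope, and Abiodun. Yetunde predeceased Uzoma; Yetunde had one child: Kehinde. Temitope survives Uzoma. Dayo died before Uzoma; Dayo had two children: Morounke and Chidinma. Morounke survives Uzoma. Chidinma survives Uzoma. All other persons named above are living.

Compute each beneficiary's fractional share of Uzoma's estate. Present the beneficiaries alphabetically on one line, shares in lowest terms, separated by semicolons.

Abiodun 3/40; Bankole 3/40; Chidinma 3/40; Folake 3/40; Ifeoma 3/40; Kehinde 3/40; Morounke 3/40; Obafemi 3/40; Segun 3/40; Temitope 3/40; Zainab 1/4

There is no surviving spouse, so the entire estate passes to Uzoma's descendants per capita at each generation.
At generation 1 (Gbenga, Jide, Zainab, Dayo) there are 4 shares of (1)/4 = 1/4 each.
Living: Zainab — each takes 1/4.
Deceased: Gbenga, Jide, and Dayo. Their combined 3/4 is pooled and carried to generation 2.
At generation 2 (Ifeoma, Obafemi, Folake, Ngozi, Segun, Yetunde, Temitope, Abiodun, Morounke, Chidinma) there are 10 shares of (3/4)/10 = 3/40 each.
Living: Ifeoma, Obafemi, Folake, Segun, Temitope, Abiodun, Morounke, and Chidinma — each takes 3/40.
Deceased: Ngozi and Yetunde. Their combined 3/20 is pooled and carried to generation 3.
At generation 3 (Bankole, Kehinde) there are 2 shares of (3/20)/2 = 3/40 each.
Living: Bankole and Kehinde — each takes 3/40.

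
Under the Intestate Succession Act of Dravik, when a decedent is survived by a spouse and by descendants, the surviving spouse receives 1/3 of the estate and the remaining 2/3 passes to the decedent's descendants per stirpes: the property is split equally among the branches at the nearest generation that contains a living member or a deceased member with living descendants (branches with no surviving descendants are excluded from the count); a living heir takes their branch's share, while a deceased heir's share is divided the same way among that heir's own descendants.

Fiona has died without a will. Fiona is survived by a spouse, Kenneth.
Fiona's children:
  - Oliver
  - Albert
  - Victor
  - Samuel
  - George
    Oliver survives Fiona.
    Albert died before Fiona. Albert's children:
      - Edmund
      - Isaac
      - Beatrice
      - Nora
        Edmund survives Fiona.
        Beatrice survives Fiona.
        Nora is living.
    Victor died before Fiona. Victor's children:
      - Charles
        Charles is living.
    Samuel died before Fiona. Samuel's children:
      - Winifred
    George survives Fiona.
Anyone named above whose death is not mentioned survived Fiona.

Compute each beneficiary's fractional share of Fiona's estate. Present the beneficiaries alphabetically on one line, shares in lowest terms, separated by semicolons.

Kenneth, as surviving spouse, takes 1/3.
The remaining 2/3 passes to Fiona's descendants per stirpes.
The 2/3 is divided into 5 equal shares of 2/15 among Oliver, Albert, Victor, Samuel, George.
Oliver is living and takes 2/15.
Albert predeceased; the 2/15 allotted to Albert's branch passes to Albert's issue by representation.
The 2/15 is divided into 4 equal shares of 1/30 among Edmund, Isaac, Beatrice, Nora.
Edmund is living and takes 1/30.
Isaac is living and takes 1/30.
Beatrice is living and takes 1/30.
Nora is living and takes 1/30.
Victor predeceased; the 2/15 allotted to Victor's branch passes to Victor's issue by representation.
Charles is the sole taker at this level and receives the full 2/15.
Samuel predeceased; the 2/15 allotted to Samuel's branch passes to Samuel's issue by representation.
Winifred is the sole taker at this level and receives the full 2/15.
George is living and takes 2/15.

Beatrice 1/30; Charles 2/15; Edmund 1/30; George 2/15; Isaac 1/30; Kenneth 1/3; Nora 1/30; Oliver 2/15; Winifred 2/15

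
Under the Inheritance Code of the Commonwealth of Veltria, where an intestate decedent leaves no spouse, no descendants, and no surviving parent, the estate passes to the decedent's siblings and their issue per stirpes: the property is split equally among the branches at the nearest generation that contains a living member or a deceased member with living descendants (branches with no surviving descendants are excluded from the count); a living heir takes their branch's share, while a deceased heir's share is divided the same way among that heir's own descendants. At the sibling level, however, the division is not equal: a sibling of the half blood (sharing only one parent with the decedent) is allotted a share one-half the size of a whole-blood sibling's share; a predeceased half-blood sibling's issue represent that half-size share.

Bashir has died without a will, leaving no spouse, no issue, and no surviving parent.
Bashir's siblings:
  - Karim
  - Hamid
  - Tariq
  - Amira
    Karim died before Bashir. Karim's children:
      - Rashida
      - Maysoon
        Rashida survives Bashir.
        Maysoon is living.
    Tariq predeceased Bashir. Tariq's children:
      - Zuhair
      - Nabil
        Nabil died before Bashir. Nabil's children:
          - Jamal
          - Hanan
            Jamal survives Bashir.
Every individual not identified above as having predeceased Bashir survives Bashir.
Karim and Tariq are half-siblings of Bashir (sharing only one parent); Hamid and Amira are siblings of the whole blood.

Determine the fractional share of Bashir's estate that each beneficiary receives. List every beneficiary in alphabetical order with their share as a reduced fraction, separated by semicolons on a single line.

No spouse, descendants, or parent survives, so the estate passes to Bashir's siblings per stirpes.
Half-blood siblings count for one-half the weight of whole-blood siblings at the initial division.
Dividing 1 in proportion to weights (total weight 3): Karim (weight 1/2) → 1/6; Hamid (weight 1) → 1/3; Tariq (weight 1/2) → 1/6; Amira (weight 1) → 1/3.
Karim predeceased; the 1/6 allotted to Karim's branch passes to Karim's issue by representation.
The 1/6 is divided into 2 equal shares of 1/12 among Rashida, Maysoon.
Rashida is living and takes 1/12.
Maysoon is living and takes 1/12.
Hamid is living and takes 1/3.
Tariq predeceased; the 1/6 allotted to Tariq's branch passes to Tariq's issue by representation.
The 1/6 is divided into 2 equal shares of 1/12 among Zuhair, Nabil.
Zuhair is living and takes 1/12.
Nabil predeceased; the 1/12 allotted to Nabil's branch passes to Nabil's issue by representation.
The 1/12 is divided into 2 equal shares of 1/24 among Jamal, Hanan.
Jamal is living and takes 1/24.
Hanan is living and takes 1/24.
Amira is living and takes 1/3.

Amira 1/3; Hamid 1/3; Hanan 1/24; Jamal 1/24; Maysoon 1/12; Rashida 1/12; Zuhair 1/12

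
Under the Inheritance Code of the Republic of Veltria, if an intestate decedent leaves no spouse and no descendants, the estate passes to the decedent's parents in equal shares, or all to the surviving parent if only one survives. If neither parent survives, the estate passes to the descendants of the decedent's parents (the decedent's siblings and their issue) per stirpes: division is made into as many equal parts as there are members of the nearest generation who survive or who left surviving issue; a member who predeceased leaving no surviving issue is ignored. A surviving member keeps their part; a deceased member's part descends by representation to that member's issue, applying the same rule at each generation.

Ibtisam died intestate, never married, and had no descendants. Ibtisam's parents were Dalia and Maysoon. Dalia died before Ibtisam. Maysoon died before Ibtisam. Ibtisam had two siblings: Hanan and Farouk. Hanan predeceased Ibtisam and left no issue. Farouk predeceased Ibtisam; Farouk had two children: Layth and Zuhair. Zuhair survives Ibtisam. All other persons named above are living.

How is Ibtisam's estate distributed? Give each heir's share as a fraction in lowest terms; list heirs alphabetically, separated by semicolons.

Neither parent survives and there are no descendants, so the estate passes to Ibtisam's siblings and their issue per stirpes.
Hanan left no surviving issue, so that branch lapses and is disregarded.
Farouk's line is the sole branch at this level, so the full 1 passes to Farouk's issue by representation.
The estate is divided into 2 equal shares of 1/2 among Layth, Zuhair.
Layth is living and takes 1/2.
Zuhair is living and takes 1/2.

Layth 1/2; Zuhair 1/2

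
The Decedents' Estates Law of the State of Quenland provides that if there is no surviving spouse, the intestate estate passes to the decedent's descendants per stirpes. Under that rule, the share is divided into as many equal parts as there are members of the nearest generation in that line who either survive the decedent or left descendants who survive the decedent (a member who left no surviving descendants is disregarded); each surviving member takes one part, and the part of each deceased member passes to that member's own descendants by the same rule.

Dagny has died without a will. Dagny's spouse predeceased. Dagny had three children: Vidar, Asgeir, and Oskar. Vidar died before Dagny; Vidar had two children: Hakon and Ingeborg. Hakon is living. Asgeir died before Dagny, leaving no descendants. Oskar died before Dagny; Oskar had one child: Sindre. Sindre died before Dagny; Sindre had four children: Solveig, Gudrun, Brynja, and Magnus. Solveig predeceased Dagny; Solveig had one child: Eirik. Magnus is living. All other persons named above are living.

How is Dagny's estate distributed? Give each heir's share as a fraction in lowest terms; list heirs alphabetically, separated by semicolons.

Brynja 1/8; Eirik 1/8; Gudrun 1/8; Hakon 1/4; Ingeborg 1/4; Magnus 1/8

There is no surviving spouse, so the entire estate passes to Dagny's descendants per stirpes.
Asgeir left no surviving issue, so that branch lapses and is disregarded.
The estate is divided into 2 equal shares of 1/2 among Vidar, Oskar.
Vidar predeceased; the 1/2 allotted to Vidar's branch passes to Vidar's issue by representation.
The 1/2 is divided into 2 equal shares of 1/4 among Hakon, Ingeborg.
Hakon is living and takes 1/4.
Ingeborg is living and takes 1/4.
Oskar predeceased; the 1/2 allotted to Oskar's branch passes to Oskar's issue by representation.
Sindre's line is the sole branch at this level, so the full 1/2 passes to Sindre's issue by representation.
The 1/2 is divided into 4 equal shares of 1/8 among Solveig, Gudrun, Brynja, Magnus.
Solveig predeceased; the 1/8 allotted to Solveig's branch passes to Solveig's issue by representation.
Eirik is the sole taker at this level and receives the full 1/8.
Gudrun is living and takes 1/8.
Brynja is living and takes 1/8.
Magnus is living and takes 1/8.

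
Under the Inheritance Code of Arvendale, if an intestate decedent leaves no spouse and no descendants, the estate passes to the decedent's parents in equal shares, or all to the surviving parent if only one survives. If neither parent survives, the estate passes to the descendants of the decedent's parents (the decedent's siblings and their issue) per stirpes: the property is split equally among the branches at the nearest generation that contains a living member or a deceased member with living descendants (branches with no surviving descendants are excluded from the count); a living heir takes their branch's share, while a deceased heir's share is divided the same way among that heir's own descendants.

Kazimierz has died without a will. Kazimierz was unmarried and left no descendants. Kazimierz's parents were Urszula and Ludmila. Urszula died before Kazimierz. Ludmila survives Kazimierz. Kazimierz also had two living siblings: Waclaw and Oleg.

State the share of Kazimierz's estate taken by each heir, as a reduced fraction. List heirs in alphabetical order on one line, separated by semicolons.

Only one parent, Ludmila, survives, so Ludmila takes the entire estate. The siblings take nothing because a surviving parent has priority.

Ludmila 1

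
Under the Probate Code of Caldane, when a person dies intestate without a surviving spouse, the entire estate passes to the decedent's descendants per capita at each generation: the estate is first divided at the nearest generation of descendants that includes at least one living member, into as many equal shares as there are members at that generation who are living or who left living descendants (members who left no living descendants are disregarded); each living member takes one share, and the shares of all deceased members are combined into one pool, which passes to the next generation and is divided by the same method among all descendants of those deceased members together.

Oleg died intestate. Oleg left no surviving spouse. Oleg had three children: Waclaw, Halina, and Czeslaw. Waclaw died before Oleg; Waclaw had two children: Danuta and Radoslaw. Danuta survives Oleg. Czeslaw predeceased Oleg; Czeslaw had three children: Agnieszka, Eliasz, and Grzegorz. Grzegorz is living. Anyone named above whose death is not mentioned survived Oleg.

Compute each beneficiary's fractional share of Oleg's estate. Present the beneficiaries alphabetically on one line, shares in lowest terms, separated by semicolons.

There is no surviving spouse, so the entire estate passes to Oleg's descendants per capita at each generation.
At generation 1 (Waclaw, Halina, Czeslaw) there are 3 shares of (1)/3 = 1/3 each.
Living: Halina — each takes 1/3.
Deceased: Waclaw and Czeslaw. Their combined 2/3 is pooled and carried to generation 2.
At generation 2 (Danuta, Radoslaw, Agnieszka, Eliasz, Grzegorz) there are 5 shares of (2/3)/5 = 2/15 each.
Living: Danuta, Radoslaw, Agnieszka, Eliasz, and Grzegorz — each takes 2/15.

Agnieszka 2/15; Danuta 2/15; Eliasz 2/15; Grzegorz 2/15; Halina 1/3; Radoslaw 2/15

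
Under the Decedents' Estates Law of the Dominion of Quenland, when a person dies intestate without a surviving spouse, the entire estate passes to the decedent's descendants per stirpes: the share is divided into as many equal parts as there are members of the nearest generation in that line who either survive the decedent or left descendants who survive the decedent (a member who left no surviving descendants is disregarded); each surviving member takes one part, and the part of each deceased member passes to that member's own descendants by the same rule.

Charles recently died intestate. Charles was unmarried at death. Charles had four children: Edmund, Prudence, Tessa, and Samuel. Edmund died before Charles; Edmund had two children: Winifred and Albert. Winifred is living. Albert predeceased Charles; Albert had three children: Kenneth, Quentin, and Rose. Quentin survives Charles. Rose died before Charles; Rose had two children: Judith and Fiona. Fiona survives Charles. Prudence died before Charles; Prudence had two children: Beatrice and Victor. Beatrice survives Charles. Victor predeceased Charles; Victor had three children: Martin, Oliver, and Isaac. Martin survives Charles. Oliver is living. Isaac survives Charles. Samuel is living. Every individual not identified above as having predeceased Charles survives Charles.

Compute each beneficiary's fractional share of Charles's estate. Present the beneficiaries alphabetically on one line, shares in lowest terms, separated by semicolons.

There is no surviving spouse, so the entire estate passes to Charles's descendants per stirpes.
The estate is divided into 4 equal shares of 1/4 among Edmund, Prudence, Tessa, Samuel.
Edmund predeceased; the 1/4 allotted to Edmund's branch passes to Edmund's issue by representation.
The 1/4 is divided into 2 equal shares of 1/8 among Winifred, Albert.
Winifred is living and takes 1/8.
Albert predeceased; the 1/8 allotted to Albert's branch passes to Albert's issue by representation.
The 1/8 is divided into 3 equal shares of 1/24 among Kenneth, Quentin, Rose.
Kenneth is living and takes 1/24.
Quentin is living and takes 1/24.
Rose predeceased; the 1/24 allotted to Rose's branch passes to Rose's issue by representation.
The 1/24 is divided into 2 equal shares of 1/48 among Judith, Fiona.
Judith is living and takes 1/48.
Fiona is living and takes 1/48.
Prudence predeceased; the 1/4 allotted to Prudence's branch passes to Prudence's issue by representation.
The 1/4 is divided into 2 equal shares of 1/8 among Beatrice, Victor.
Beatrice is living and takes 1/8.
Victor predeceased; the 1/8 allotted to Victor's branch passes to Victor's issue by representation.
The 1/8 is divided into 3 equal shares of 1/24 among Martin, Oliver, Isaac.
Martin is living and takes 1/24.
Oliver is living and takes 1/24.
Isaac is living and takes 1/24.
Tessa is living and takes 1/4.
Samuel is living and takes 1/4.

Beatrice 1/8; Fiona 1/48; Isaac 1/24; Judith 1/48; Kenneth 1/24; Martin 1/24; Oliver 1/24; Quentin 1/24; Samuel 1/4; Tessa 1/4; Winifred 1/8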